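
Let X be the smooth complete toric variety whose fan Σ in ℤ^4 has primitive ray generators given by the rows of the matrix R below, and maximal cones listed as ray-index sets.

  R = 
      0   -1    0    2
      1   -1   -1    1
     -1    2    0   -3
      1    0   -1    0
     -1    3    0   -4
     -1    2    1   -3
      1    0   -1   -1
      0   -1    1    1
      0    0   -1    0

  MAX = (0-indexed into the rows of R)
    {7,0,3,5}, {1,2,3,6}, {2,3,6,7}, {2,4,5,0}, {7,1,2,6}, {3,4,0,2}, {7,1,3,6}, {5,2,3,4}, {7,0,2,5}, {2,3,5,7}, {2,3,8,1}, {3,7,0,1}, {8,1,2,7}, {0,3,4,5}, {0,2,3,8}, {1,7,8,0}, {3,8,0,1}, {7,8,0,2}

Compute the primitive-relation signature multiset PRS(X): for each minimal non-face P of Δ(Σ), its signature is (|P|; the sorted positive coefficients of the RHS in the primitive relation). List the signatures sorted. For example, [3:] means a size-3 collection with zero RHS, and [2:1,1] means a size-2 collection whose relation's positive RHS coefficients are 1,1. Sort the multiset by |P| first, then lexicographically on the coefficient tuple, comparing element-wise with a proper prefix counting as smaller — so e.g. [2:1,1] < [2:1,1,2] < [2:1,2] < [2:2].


14 collections generate NE(X_Σ); each relation:

  {0,6}:  v_{0} + v_{6} = v_{1}  ⇒ sig = [2:1]
  {4,7}:  v_{4} + v_{7} = v_{5}  ⇒ sig = [2:1]
  {5,8}:  v_{5} + v_{8} = v_{2}  ⇒ sig = [2:1]
  {1,4}:  v_{1} + v_{4} = v_{2} + v_{3}  ⇒ sig = [2:1,1]
  {1,5}:  v_{1} + v_{5} = v_{2} + v_{3} + v_{7}  ⇒ sig = [2:1,1,1]
  {4,8}:  v_{4} + v_{8} = v_{0} + 2·v_{2} + v_{3}  ⇒ sig = [2:1,1,2]
  {6,8}:  v_{6} + v_{8} = 2·v_{1} + v_{2}  ⇒ sig = [2:1,2]
  {4,6}:  v_{4} + v_{6} = 2·v_{2} + 2·v_{3} + v_{7}  ⇒ sig = [2:1,2,2]
  {5,6}:  v_{5} + v_{6} = 2·v_{2} + 2·v_{3} + 2·v_{7}  ⇒ sig = [2:2,2,2]
  {0,1,2}:  v_{0} + v_{1} + v_{2} = v_{8}  ⇒ sig = [3:1]
  {3,7,8}:  v_{3} + v_{7} + v_{8} = v_{1}  ⇒ sig = [3:1]
  {0,2,3,7}:  v_{0} + v_{2} + v_{3} + v_{7} = 0  ⇒ sig = [4:]
  {0,2,3,5}:  v_{0} + v_{2} + v_{3} + v_{5} = v_{4}  ⇒ sig = [4:1]
  {1,2,3,7}:  v_{1} + v_{2} + v_{3} + v_{7} = v_{6}  ⇒ sig = [4:1]

Hence PRS(X_Σ) =
[[2:1], [2:1], [2:1], [2:1,1], [2:1,1,1], [2:1,1,2], [2:1,2], [2:1,2,2], [2:2,2,2], [3:1], [3:1], [4:], [4:1], [4:1]]


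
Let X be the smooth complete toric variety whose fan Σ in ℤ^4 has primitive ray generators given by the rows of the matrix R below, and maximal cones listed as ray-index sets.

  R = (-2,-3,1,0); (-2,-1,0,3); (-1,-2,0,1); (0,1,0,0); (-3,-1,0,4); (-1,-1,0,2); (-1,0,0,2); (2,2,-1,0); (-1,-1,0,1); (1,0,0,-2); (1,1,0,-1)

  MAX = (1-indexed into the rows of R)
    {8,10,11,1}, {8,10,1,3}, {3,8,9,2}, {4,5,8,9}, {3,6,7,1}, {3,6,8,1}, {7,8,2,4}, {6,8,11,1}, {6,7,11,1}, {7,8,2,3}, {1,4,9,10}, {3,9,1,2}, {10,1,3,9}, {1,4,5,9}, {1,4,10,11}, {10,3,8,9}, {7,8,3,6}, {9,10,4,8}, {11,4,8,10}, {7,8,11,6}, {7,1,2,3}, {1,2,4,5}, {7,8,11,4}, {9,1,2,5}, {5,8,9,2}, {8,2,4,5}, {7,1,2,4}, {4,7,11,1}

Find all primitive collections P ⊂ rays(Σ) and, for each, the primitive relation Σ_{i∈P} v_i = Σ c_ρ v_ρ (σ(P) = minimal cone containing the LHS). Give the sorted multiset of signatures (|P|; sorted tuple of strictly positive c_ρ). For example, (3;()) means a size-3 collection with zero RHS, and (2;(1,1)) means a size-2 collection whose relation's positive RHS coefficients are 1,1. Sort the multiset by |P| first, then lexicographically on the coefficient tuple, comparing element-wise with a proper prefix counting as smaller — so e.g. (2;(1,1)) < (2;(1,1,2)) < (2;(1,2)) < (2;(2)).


Primitive collections (22):

  P = {7,10}:  v_{7} + v_{10} = 0  ⟹  sig = (2;())
  P = {9,11}:  v_{9} + v_{11} = 0  ⟹  sig = (2;())
  P = {2,10}:  v_{2} + v_{10} = v_{9}  ⟹  sig = (2;(1))
  P = {2,11}:  v_{2} + v_{11} = v_{7}  ⟹  sig = (2;(1))
  P = {3,4}:  v_{3} + v_{4} = v_{9}  ⟹  sig = (2;(1))
  P = {4,6}:  v_{4} + v_{6} = v_{7}  ⟹  sig = (2;(1))
  P = {7,9}:  v_{7} + v_{9} = v_{2}  ⟹  sig = (2;(1))
  P = {3,11}:  v_{3} + v_{11} = v_{1} + v_{8}  ⟹  sig = (2;(1,1))
  P = {5,11}:  v_{5} + v_{11} = v_{2} + v_{4}  ⟹  sig = (2;(1,1))
  P = {6,9}:  v_{6} + v_{9} = v_{3} + v_{7}  ⟹  sig = (2;(1,1))
  P = {6,10}:  v_{6} + v_{10} = v_{1} + v_{8}  ⟹  sig = (2;(1,1))
  P = {2,6}:  v_{2} + v_{6} = v_{3} + 2·v_{7}  ⟹  sig = (2;(1,2))
  P = {3,5}:  v_{3} + v_{5} = v_{2} + 2·v_{9}  ⟹  sig = (2;(1,2))
  P = {5,7}:  v_{5} + v_{7} = 2·v_{2} + v_{4}  ⟹  sig = (2;(1,2))
  P = {5,10}:  v_{5} + v_{10} = v_{4} + 2·v_{9}  ⟹  sig = (2;(1,2))
  P = {5,6}:  v_{5} + v_{6} = 2·v_{2}  ⟹  sig = (2;(2))
  P = {1,4,8}:  v_{1} + v_{4} + v_{8} = 0  ⟹  sig = (3;())
  P = {1,7,8}:  v_{1} + v_{7} + v_{8} = v_{6}  ⟹  sig = (3;(1))
  P = {1,8,9}:  v_{1} + v_{8} + v_{9} = v_{3}  ⟹  sig = (3;(1))
  P = {2,4,9}:  v_{2} + v_{4} + v_{9} = v_{5}  ⟹  sig = (3;(1))
  P = {1,2,8}:  v_{1} + v_{2} + v_{8} = v_{3} + v_{7}  ⟹  sig = (3;(1,1))
  P = {1,5,8}:  v_{1} + v_{5} + v_{8} = v_{2} + v_{9}  ⟹  sig = (3;(1,1))

so the primitive-relation signature multiset is
{ (2;()) ×2,  (2;(1)) ×5,  (2;(1,1)) ×4,  (2;(1,2)) ×4,  (2;(2)),  (3;()),  (3;(1)) ×3,  (3;(1,1)) ×2 }


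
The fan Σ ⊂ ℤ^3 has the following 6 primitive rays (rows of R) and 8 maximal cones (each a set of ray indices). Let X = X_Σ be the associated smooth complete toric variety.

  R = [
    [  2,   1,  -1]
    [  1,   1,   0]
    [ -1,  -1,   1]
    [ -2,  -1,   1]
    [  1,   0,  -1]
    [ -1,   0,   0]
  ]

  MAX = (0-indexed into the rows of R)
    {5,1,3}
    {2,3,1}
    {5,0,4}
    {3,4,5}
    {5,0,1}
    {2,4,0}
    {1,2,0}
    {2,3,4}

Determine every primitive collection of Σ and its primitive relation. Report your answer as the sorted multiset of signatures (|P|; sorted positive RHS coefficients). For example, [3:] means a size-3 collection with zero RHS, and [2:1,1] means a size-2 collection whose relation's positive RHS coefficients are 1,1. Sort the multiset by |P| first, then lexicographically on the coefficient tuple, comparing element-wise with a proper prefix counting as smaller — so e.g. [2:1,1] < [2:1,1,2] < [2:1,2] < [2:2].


The 3 primitive collections of Σ (r=6, n=3):

  P = {0,3}:  v_{0} + v_{3} = 0 — sig = [2:]
  P = {1,4}:  v_{1} + v_{4} = v_{0} — sig = [2:1]
  P = {2,5}:  v_{2} + v_{5} = v_{3} — sig = [2:1]

Signatures (|P|; sorted positive RHS coefficients), sorted:
    [2:]
    [2:1]
    [2:1]


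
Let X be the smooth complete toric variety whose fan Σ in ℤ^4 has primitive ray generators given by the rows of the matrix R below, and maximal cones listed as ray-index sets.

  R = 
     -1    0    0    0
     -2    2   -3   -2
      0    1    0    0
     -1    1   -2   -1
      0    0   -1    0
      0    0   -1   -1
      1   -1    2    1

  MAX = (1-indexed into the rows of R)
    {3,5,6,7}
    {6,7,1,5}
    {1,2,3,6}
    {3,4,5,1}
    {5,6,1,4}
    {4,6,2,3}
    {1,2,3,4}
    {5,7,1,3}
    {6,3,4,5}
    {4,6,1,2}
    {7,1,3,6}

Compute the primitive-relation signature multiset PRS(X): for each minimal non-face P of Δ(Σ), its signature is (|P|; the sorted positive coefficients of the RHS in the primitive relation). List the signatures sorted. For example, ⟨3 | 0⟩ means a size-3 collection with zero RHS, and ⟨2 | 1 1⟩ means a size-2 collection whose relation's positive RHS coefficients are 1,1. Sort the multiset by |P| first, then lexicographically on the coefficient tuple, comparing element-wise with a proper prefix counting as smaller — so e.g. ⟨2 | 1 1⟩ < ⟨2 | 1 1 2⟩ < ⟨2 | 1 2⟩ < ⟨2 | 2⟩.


Δ(Σ) — 7 vertices, 5 min non-faces:

  P={4,7}:  v_{4} + v_{7} = 0  ⟹  sig = ⟨2 | 0⟩
  P={2,7}:  v_{2} + v_{7} = v_{1} + v_{3} + v_{6}  ⟹  sig = ⟨2 | 1 1 1⟩
  P={2,5}:  v_{2} + v_{5} = 2·v_{4}  ⟹  sig = ⟨2 | 2⟩
  P={1,3,4,6}:  v_{1} + v_{3} + v_{4} + v_{6} = v_{2}  ⟹  sig = ⟨4 | 1⟩
  P={1,3,5,6}:  v_{1} + v_{3} + v_{5} + v_{6} = v_{4}  ⟹  sig = ⟨4 | 1⟩

so the primitive-relation signature multiset is
[⟨2 | 0⟩, ⟨2 | 1 1 1⟩, ⟨2 | 2⟩, ⟨4 | 1⟩, ⟨4 | 1⟩]


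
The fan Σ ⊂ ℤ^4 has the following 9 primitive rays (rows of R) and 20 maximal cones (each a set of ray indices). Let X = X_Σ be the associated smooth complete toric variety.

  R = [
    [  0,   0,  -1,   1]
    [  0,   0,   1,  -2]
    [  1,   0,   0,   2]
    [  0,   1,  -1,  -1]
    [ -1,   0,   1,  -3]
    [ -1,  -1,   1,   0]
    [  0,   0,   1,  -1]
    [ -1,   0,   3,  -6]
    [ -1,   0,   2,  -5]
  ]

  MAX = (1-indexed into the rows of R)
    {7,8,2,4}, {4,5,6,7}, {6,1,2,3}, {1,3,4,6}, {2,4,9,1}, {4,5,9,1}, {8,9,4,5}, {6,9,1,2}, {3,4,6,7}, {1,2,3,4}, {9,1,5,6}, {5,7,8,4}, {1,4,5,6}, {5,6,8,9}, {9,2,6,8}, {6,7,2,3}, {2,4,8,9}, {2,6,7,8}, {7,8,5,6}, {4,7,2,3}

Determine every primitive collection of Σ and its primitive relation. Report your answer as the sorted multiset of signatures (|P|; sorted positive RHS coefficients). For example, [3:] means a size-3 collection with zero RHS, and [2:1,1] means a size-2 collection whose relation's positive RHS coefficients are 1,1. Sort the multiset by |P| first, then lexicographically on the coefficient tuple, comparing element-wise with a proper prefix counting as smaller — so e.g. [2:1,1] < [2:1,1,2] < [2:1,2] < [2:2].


The 10 primitive collections of Σ (r=9, n=4):

  P = {1,7}:  v_{1} + v_{7} = 0  ⇒ sig = [2:]
  P = {1,8}:  v_{1} + v_{8} = v_{9}  ⇒ sig = [2:1]
  P = {2,5}:  v_{2} + v_{5} = v_{9}  ⇒ sig = [2:1]
  P = {3,5}:  v_{3} + v_{5} = v_{7}  ⇒ sig = [2:1]
  P = {7,9}:  v_{7} + v_{9} = v_{8}  ⇒ sig = [2:1]
  P = {3,9}:  v_{3} + v_{9} = v_{2} + v_{7}  ⇒ sig = [2:1,1]
  P = {3,8}:  v_{3} + v_{8} = v_{2} + 2·v_{7}  ⇒ sig = [2:1,2]
  P = {2,4,6}:  v_{2} + v_{4} + v_{6} = v_{5}  ⇒ sig = [3:1]
  P = {4,6,8}:  v_{4} + v_{6} + v_{8} = 2·v_{5} + v_{7}  ⇒ sig = [3:1,2]
  P = {4,6,9}:  v_{4} + v_{6} + v_{9} = 2·v_{5}  ⇒ sig = [3:2]

Sorted signature multiset PRS(X):
    |P|=2: 7 collections, coeffs (), (1), (1), (1), (1), (1,1), (1,2)
    |P|=3: 3 collections, coeffs (1), (1,2), (2)


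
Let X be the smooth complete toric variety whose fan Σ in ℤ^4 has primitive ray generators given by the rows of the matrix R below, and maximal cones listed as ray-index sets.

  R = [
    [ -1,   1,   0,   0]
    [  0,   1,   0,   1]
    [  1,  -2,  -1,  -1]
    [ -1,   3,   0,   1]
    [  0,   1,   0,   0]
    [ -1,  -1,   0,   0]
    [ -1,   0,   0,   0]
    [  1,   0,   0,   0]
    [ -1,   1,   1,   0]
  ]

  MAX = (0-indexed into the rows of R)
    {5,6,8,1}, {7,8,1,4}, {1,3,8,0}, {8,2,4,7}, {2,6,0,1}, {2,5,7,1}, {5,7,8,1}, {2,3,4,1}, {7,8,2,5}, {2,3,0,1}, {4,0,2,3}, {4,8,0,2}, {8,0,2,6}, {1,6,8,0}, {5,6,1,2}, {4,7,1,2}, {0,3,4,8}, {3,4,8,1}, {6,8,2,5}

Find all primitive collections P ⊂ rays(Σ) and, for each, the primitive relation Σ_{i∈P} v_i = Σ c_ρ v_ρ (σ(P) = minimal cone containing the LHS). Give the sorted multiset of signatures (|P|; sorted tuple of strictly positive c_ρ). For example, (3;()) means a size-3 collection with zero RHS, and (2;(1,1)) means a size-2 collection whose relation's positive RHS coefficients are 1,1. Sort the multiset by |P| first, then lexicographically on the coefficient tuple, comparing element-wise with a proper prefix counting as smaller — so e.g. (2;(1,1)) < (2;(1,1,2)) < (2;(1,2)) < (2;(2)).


The 11 primitive collections of Σ (r=9, n=4):

  {6,7}:  v_{6} + v_{7} = 0  →  sig = (2;())
  {0,7}:  v_{0} + v_{7} = v_{4}  →  sig = (2;(1))
  {4,5}:  v_{4} + v_{5} = v_{6}  →  sig = (2;(1))
  {4,6}:  v_{4} + v_{6} = v_{0}  →  sig = (2;(1))
  {3,5}:  v_{3} + v_{5} = v_{0} + v_{1} + v_{6}  →  sig = (2;(1,1,1))
  {3,6}:  v_{3} + v_{6} = 2·v_{0} + v_{1}  →  sig = (2;(1,2))
  {3,7}:  v_{3} + v_{7} = v_{1} + 2·v_{4}  →  sig = (2;(1,2))
  {0,5}:  v_{0} + v_{5} = 2·v_{6}  →  sig = (2;(2))
  {1,2,8}:  v_{1} + v_{2} + v_{8} = 0  →  sig = (3;())
  {0,1,4}:  v_{0} + v_{1} + v_{4} = v_{3}  →  sig = (3;(1))
  {2,3,8}:  v_{2} + v_{3} + v_{8} = v_{0} + v_{4}  →  sig = (3;(1,1))

Signatures (|P|; sorted positive RHS coefficients), sorted:
    (2;())
    (2;(1))
    (2;(1))
    (2;(1))
    (2;(1,1,1))
    (2;(1,2))
    (2;(1,2))
    (2;(2))
    (3;())
    (3;(1))
    (3;(1,1))


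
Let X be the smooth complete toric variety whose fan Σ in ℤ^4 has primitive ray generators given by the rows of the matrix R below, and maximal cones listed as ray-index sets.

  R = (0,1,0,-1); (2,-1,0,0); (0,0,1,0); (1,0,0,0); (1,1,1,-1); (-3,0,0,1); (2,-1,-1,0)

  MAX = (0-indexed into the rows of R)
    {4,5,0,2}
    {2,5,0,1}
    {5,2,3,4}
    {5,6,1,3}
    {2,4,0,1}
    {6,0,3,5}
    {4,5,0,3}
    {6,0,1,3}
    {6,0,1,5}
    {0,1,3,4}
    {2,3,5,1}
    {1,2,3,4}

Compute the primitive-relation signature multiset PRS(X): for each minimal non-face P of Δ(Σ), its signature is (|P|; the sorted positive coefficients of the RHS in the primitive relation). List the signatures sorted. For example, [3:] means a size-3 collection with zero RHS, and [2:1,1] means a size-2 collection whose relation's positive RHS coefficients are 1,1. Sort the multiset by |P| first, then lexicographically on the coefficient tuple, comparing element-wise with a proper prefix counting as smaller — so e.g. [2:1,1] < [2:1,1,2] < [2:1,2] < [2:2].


5 collections generate NE(X_Σ); each relation:

  {2,6}:  v_{2} + v_{6} = v_{1}  ⟹  sig = [2:1]
  {4,6}:  v_{4} + v_{6} = v_{0} + v_{1} + v_{3}  ⟹  sig = [2:1,1,1]
  {0,2,3}:  v_{0} + v_{2} + v_{3} = v_{4}  ⟹  sig = [3:1]
  {1,4,5}:  v_{1} + v_{4} + v_{5} = v_{2}  ⟹  sig = [3:1]
  {0,1,3,5}:  v_{0} + v_{1} + v_{3} + v_{5} = 0  ⟹  sig = [4:]

Sorted signature multiset PRS(X):
{ [2:1],  [2:1,1,1],  [3:1] ×2,  [4:] }


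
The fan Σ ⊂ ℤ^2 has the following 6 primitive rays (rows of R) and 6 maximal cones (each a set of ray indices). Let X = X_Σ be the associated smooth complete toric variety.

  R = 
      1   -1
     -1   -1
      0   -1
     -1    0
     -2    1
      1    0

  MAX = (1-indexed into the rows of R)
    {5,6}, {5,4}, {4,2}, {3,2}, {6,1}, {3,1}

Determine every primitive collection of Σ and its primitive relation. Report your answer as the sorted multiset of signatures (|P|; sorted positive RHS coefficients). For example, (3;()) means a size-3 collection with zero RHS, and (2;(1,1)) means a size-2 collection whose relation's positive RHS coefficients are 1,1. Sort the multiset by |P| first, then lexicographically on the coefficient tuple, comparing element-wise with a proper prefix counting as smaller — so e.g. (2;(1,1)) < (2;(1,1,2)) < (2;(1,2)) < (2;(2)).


The 9 primitive collections of Σ (r=6, n=2):

  P = {4,6}:  v_{4} + v_{6} = 0  →  sig = (2;())
  P = {1,4}:  v_{1} + v_{4} = v_{3}  →  sig = (2;(1))
  P = {1,5}:  v_{1} + v_{5} = v_{4}  →  sig = (2;(1))
  P = {2,6}:  v_{2} + v_{6} = v_{3}  →  sig = (2;(1))
  P = {3,4}:  v_{3} + v_{4} = v_{2}  →  sig = (2;(1))
  P = {3,6}:  v_{3} + v_{6} = v_{1}  →  sig = (2;(1))
  P = {1,2}:  v_{1} + v_{2} = 2·v_{3}  →  sig = (2;(2))
  P = {3,5}:  v_{3} + v_{5} = 2·v_{4}  →  sig = (2;(2))
  P = {2,5}:  v_{2} + v_{5} = 3·v_{4}  →  sig = (2;(3))

Hence PRS(X_Σ) =
    |P|=2: 9 collections, coeffs (), (1), (1), (1), (1), (1), (2), (2), (3)


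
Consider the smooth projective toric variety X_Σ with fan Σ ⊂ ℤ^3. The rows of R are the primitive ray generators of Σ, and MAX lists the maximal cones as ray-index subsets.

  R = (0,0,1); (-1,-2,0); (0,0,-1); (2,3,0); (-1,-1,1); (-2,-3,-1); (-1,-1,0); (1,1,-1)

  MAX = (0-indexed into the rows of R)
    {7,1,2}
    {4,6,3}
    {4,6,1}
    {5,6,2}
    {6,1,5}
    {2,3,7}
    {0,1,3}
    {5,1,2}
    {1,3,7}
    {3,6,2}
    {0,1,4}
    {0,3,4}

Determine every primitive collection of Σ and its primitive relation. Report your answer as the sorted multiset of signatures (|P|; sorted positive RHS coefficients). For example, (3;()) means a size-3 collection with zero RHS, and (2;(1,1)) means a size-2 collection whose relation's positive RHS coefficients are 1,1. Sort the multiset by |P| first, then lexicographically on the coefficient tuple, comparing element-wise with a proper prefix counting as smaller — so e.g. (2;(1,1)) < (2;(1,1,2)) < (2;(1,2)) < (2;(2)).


14 collections generate NE(X_Σ); each relation:

  • {0,2}:  v_{0} + v_{2} = 0 — sig = (2;())
  • {4,7}:  v_{4} + v_{7} = 0 — sig = (2;())
  • {0,6}:  v_{0} + v_{6} = v_{4} — sig = (2;(1))
  • {2,4}:  v_{2} + v_{4} = v_{6} — sig = (2;(1))
  • {3,5}:  v_{3} + v_{5} = v_{2} — sig = (2;(1))
  • {6,7}:  v_{6} + v_{7} = v_{2} — sig = (2;(1))
  • {0,5}:  v_{0} + v_{5} = v_{1} + v_{6} — sig = (2;(1,1))
  • {0,7}:  v_{0} + v_{7} = v_{1} + v_{3} — sig = (2;(1,1))
  • {4,5}:  v_{4} + v_{5} = v_{1} + 2·v_{6} — sig = (2;(1,2))
  • {5,7}:  v_{5} + v_{7} = v_{1} + 2·v_{2} — sig = (2;(1,2))
  • {1,3,6}:  v_{1} + v_{3} + v_{6} = 0 — sig = (3;())
  • {1,2,3}:  v_{1} + v_{2} + v_{3} = v_{7} — sig = (3;(1))
  • {1,2,6}:  v_{1} + v_{2} + v_{6} = v_{5} — sig = (3;(1))
  • {1,3,4}:  v_{1} + v_{3} + v_{4} = v_{0} — sig = (3;(1))

so the primitive-relation signature multiset is
{ (2;()) ×2,  (2;(1)) ×4,  (2;(1,1)) ×2,  (2;(1,2)) ×2,  (3;()),  (3;(1)) ×3 }


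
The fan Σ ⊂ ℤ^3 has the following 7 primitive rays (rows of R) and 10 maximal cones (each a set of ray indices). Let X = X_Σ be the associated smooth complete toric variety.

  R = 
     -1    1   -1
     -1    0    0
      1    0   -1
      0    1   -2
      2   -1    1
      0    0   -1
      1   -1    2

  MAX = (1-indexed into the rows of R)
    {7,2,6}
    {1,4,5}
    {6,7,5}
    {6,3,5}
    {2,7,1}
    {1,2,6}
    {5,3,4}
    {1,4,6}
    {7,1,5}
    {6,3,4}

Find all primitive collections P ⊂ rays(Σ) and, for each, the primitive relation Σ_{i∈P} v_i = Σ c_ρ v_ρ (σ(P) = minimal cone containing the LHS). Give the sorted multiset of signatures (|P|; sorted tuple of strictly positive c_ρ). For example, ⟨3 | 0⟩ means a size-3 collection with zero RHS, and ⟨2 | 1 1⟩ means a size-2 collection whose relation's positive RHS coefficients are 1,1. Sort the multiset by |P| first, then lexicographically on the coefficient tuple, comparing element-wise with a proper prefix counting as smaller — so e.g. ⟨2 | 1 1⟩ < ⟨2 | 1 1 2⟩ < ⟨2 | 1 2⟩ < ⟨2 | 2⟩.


Minimal non-faces — 9 found among 7 rays, 10 max cones:

  P={1,3}:  v_{1} + v_{3} = v_{4}  ⟹  sig = ⟨2 | 1⟩
  P={2,3}:  v_{2} + v_{3} = v_{6}  ⟹  sig = ⟨2 | 1⟩
  P={3,7}:  v_{3} + v_{7} = v_{5}  ⟹  sig = ⟨2 | 1⟩
  P={2,4}:  v_{2} + v_{4} = v_{1} + v_{6}  ⟹  sig = ⟨2 | 1 1⟩
  P={2,5}:  v_{2} + v_{5} = v_{6} + v_{7}  ⟹  sig = ⟨2 | 1 1⟩
  P={4,7}:  v_{4} + v_{7} = v_{1} + v_{5}  ⟹  sig = ⟨2 | 1 1⟩
  P={1,6,7}:  v_{1} + v_{6} + v_{7} = 0  ⟹  sig = ⟨3 | 0⟩
  P={1,5,6}:  v_{1} + v_{5} + v_{6} = v_{3}  ⟹  sig = ⟨3 | 1⟩
  P={4,5,6}:  v_{4} + v_{5} + v_{6} = 2·v_{3}  ⟹  sig = ⟨3 | 2⟩

Hence PRS(X_Σ) =
{ ⟨2 | 1⟩ ×3,  ⟨2 | 1 1⟩ ×3,  ⟨3 | 0⟩,  ⟨3 | 1⟩,  ⟨3 | 2⟩ }


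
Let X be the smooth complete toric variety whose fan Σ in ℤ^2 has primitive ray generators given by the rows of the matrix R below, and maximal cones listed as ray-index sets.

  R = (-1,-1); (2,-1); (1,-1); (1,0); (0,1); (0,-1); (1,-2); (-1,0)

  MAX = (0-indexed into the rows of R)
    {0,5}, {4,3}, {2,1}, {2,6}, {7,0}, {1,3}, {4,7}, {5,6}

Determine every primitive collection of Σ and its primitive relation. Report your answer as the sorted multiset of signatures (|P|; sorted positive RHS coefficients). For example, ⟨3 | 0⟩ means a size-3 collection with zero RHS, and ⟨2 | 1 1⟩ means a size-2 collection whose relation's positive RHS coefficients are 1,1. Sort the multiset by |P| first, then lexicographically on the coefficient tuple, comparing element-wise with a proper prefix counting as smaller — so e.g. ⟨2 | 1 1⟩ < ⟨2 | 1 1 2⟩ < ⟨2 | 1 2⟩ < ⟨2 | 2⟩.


20 minimal non-faces of Δ(Σ) (on 8 rays):

  P = {3,7}:  v_{3} + v_{7} = 0  →  sig = ⟨2 | 0⟩
  P = {4,5}:  v_{4} + v_{5} = 0  →  sig = ⟨2 | 0⟩
  P = {0,1}:  v_{0} + v_{1} = v_{6}  →  sig = ⟨2 | 1⟩
  P = {0,3}:  v_{0} + v_{3} = v_{5}  →  sig = ⟨2 | 1⟩
  P = {0,4}:  v_{0} + v_{4} = v_{7}  →  sig = ⟨2 | 1⟩
  P = {1,7}:  v_{1} + v_{7} = v_{2}  →  sig = ⟨2 | 1⟩
  P = {2,3}:  v_{2} + v_{3} = v_{1}  →  sig = ⟨2 | 1⟩
  P = {2,4}:  v_{2} + v_{4} = v_{3}  →  sig = ⟨2 | 1⟩
  P = {2,5}:  v_{2} + v_{5} = v_{6}  →  sig = ⟨2 | 1⟩
  P = {2,7}:  v_{2} + v_{7} = v_{5}  →  sig = ⟨2 | 1⟩
  P = {3,5}:  v_{3} + v_{5} = v_{2}  →  sig = ⟨2 | 1⟩
  P = {4,6}:  v_{4} + v_{6} = v_{2}  →  sig = ⟨2 | 1⟩
  P = {5,7}:  v_{5} + v_{7} = v_{0}  →  sig = ⟨2 | 1⟩
  P = {0,2}:  v_{0} + v_{2} = 2·v_{5}  →  sig = ⟨2 | 2⟩
  P = {1,4}:  v_{1} + v_{4} = 2·v_{3}  →  sig = ⟨2 | 2⟩
  P = {1,5}:  v_{1} + v_{5} = 2·v_{2}  →  sig = ⟨2 | 2⟩
  P = {3,6}:  v_{3} + v_{6} = 2·v_{2}  →  sig = ⟨2 | 2⟩
  P = {6,7}:  v_{6} + v_{7} = 2·v_{5}  →  sig = ⟨2 | 2⟩
  P = {0,6}:  v_{0} + v_{6} = 3·v_{5}  →  sig = ⟨2 | 3⟩
  P = {1,6}:  v_{1} + v_{6} = 3·v_{2}  →  sig = ⟨2 | 3⟩

Signatures (|P|; sorted positive RHS coefficients), sorted:
[⟨2 | 0⟩, ⟨2 | 0⟩, ⟨2 | 1⟩, ⟨2 | 1⟩, ⟨2 | 1⟩, ⟨2 | 1⟩, ⟨2 | 1⟩, ⟨2 | 1⟩, ⟨2 | 1⟩, ⟨2 | 1⟩, ⟨2 | 1⟩, ⟨2 | 1⟩, ⟨2 | 1⟩, ⟨2 | 2⟩, ⟨2 | 2⟩, ⟨2 | 2⟩, ⟨2 | 2⟩, ⟨2 | 2⟩, ⟨2 | 3⟩, ⟨2 | 3⟩]


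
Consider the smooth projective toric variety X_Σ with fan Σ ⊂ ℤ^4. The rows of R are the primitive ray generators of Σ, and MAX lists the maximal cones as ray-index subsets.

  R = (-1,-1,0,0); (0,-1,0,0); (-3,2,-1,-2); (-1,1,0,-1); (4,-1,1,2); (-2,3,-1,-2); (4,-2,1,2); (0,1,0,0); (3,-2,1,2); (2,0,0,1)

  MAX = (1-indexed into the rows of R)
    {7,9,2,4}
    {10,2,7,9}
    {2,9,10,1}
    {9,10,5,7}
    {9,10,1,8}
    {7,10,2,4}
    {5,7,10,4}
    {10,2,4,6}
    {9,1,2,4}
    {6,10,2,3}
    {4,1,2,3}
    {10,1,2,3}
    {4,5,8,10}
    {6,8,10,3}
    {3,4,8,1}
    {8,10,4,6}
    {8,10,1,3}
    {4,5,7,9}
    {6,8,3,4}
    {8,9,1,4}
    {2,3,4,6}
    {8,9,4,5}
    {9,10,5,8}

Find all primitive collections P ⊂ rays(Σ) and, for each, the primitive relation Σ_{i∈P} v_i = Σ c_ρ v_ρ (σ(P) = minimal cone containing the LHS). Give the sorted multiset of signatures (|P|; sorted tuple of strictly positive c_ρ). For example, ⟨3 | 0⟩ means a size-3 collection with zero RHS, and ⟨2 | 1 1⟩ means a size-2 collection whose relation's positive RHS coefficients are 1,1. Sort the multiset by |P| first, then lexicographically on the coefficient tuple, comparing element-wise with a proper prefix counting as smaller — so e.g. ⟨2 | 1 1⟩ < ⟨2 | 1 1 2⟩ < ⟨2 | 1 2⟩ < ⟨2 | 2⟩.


Primitive collections (15):

  • {2,8}:  v_{2} + v_{8} = 0  ⇒ sig = ⟨2 | 0⟩
  • {3,9}:  v_{3} + v_{9} = 0  ⇒ sig = ⟨2 | 0⟩
  • {1,5}:  v_{1} + v_{5} = v_{9}  ⇒ sig = ⟨2 | 1⟩
  • {1,6}:  v_{1} + v_{6} = v_{3}  ⇒ sig = ⟨2 | 1⟩
  • {2,5}:  v_{2} + v_{5} = v_{7}  ⇒ sig = ⟨2 | 1⟩
  • {7,8}:  v_{7} + v_{8} = v_{5}  ⇒ sig = ⟨2 | 1⟩
  • {1,7}:  v_{1} + v_{7} = v_{2} + v_{9}  ⇒ sig = ⟨2 | 1 1⟩
  • {3,5}:  v_{3} + v_{5} = v_{4} + v_{10}  ⇒ sig = ⟨2 | 1 1⟩
  • {6,9}:  v_{6} + v_{9} = v_{4} + v_{10}  ⇒ sig = ⟨2 | 1 1⟩
  • {3,7}:  v_{3} + v_{7} = v_{2} + v_{4} + v_{10}  ⇒ sig = ⟨2 | 1 1 1⟩
  • {6,7}:  v_{6} + v_{7} = v_{2} + 2·v_{4} + 2·v_{10}  ⇒ sig = ⟨2 | 1 2 2⟩
  • {5,6}:  v_{5} + v_{6} = 2·v_{4} + 2·v_{10}  ⇒ sig = ⟨2 | 2 2⟩
  • {1,4,10}:  v_{1} + v_{4} + v_{10} = 0  ⇒ sig = ⟨3 | 0⟩
  • {3,4,10}:  v_{3} + v_{4} + v_{10} = v_{6}  ⇒ sig = ⟨3 | 1⟩
  • {4,9,10}:  v_{4} + v_{9} + v_{10} = v_{5}  ⇒ sig = ⟨3 | 1⟩

Signatures (|P|; sorted positive RHS coefficients), sorted:
    |P|=2: 12 collections, coeffs (), (), (1), (1), (1), (1), (1,1), (1,1), (1,1), (1,1,1), (1,2,2), (2,2)
    |P|=3: 3 collections, coeffs (), (1), (1)


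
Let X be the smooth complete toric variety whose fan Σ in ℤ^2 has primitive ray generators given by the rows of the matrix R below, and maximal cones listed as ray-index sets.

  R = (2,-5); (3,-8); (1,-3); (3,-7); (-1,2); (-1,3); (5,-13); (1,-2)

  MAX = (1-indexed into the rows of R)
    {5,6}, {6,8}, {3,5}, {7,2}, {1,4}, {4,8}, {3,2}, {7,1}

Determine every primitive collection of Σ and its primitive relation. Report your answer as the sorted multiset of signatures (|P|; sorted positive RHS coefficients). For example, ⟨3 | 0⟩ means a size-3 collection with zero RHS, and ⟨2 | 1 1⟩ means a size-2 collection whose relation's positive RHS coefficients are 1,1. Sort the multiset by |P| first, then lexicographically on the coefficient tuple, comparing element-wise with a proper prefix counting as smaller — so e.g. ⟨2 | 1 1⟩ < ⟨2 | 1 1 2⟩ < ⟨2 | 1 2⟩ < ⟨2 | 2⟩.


Minimal non-faces — 20 found among 8 rays, 8 max cones:

  P = {3,6}:  v_{3} + v_{6} = 0  →  sig = ⟨2 | 0⟩
  P = {5,8}:  v_{5} + v_{8} = 0  →  sig = ⟨2 | 0⟩
  P = {1,2}:  v_{1} + v_{2} = v_{7}  →  sig = ⟨2 | 1⟩
  P = {1,3}:  v_{1} + v_{3} = v_{2}  →  sig = ⟨2 | 1⟩
  P = {1,5}:  v_{1} + v_{5} = v_{3}  →  sig = ⟨2 | 1⟩
  P = {1,6}:  v_{1} + v_{6} = v_{8}  →  sig = ⟨2 | 1⟩
  P = {1,8}:  v_{1} + v_{8} = v_{4}  →  sig = ⟨2 | 1⟩
  P = {2,6}:  v_{2} + v_{6} = v_{1}  →  sig = ⟨2 | 1⟩
  P = {3,8}:  v_{3} + v_{8} = v_{1}  →  sig = ⟨2 | 1⟩
  P = {4,5}:  v_{4} + v_{5} = v_{1}  →  sig = ⟨2 | 1⟩
  P = {5,7}:  v_{5} + v_{7} = v_{2} + v_{3}  →  sig = ⟨2 | 1 1⟩
  P = {2,5}:  v_{2} + v_{5} = 2·v_{3}  →  sig = ⟨2 | 2⟩
  P = {2,8}:  v_{2} + v_{8} = 2·v_{1}  →  sig = ⟨2 | 2⟩
  P = {3,4}:  v_{3} + v_{4} = 2·v_{1}  →  sig = ⟨2 | 2⟩
  P = {3,7}:  v_{3} + v_{7} = 2·v_{2}  →  sig = ⟨2 | 2⟩
  P = {4,6}:  v_{4} + v_{6} = 2·v_{8}  →  sig = ⟨2 | 2⟩
  P = {6,7}:  v_{6} + v_{7} = 2·v_{1}  →  sig = ⟨2 | 2⟩
  P = {2,4}:  v_{2} + v_{4} = 3·v_{1}  →  sig = ⟨2 | 3⟩
  P = {7,8}:  v_{7} + v_{8} = 3·v_{1}  →  sig = ⟨2 | 3⟩
  P = {4,7}:  v_{4} + v_{7} = 4·v_{1}  →  sig = ⟨2 | 4⟩

Hence PRS(X_Σ) =
    |P|=2: 20 collections, coeffs (), (), (1), (1), (1), (1), (1), (1), (1), (1), (1,1), (2), (2), (2), (2), (2), (2), (3), (3), (4)


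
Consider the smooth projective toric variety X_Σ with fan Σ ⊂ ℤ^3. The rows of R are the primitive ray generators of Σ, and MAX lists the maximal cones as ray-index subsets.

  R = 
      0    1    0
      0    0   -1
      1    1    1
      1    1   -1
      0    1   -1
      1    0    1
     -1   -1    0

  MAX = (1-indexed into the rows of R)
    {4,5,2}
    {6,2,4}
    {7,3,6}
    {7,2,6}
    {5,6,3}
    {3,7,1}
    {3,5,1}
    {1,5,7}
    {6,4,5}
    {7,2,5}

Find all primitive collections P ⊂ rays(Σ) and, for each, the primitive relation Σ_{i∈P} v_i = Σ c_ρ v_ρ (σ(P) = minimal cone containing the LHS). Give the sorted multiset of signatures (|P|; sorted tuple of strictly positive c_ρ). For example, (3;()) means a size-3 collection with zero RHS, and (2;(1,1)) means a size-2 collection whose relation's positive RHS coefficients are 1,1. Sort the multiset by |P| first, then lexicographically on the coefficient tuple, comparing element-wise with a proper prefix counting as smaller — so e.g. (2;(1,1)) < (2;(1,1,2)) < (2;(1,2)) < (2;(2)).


9 collections generate NE(X_Σ); each relation:

  {1,2}:  v_{1} + v_{2} = v_{5} — sig = (2;(1))
  {1,6}:  v_{1} + v_{6} = v_{3} — sig = (2;(1))
  {4,7}:  v_{4} + v_{7} = v_{2} — sig = (2;(1))
  {2,3}:  v_{2} + v_{3} = v_{5} + v_{6} — sig = (2;(1,1))
  {1,4}:  v_{1} + v_{4} = 2·v_{5} + v_{6} — sig = (2;(1,2))
  {3,4}:  v_{3} + v_{4} = 2·v_{5} + 2·v_{6} — sig = (2;(2,2))
  {5,6,7}:  v_{5} + v_{6} + v_{7} = 0 — sig = (3;())
  {2,5,6}:  v_{2} + v_{5} + v_{6} = v_{4} — sig = (3;(1))
  {3,5,7}:  v_{3} + v_{5} + v_{7} = v_{1} — sig = (3;(1))

Sorted signature multiset PRS(X):
[(2;(1)), (2;(1)), (2;(1)), (2;(1,1)), (2;(1,2)), (2;(2,2)), (3;()), (3;(1)), (3;(1))]


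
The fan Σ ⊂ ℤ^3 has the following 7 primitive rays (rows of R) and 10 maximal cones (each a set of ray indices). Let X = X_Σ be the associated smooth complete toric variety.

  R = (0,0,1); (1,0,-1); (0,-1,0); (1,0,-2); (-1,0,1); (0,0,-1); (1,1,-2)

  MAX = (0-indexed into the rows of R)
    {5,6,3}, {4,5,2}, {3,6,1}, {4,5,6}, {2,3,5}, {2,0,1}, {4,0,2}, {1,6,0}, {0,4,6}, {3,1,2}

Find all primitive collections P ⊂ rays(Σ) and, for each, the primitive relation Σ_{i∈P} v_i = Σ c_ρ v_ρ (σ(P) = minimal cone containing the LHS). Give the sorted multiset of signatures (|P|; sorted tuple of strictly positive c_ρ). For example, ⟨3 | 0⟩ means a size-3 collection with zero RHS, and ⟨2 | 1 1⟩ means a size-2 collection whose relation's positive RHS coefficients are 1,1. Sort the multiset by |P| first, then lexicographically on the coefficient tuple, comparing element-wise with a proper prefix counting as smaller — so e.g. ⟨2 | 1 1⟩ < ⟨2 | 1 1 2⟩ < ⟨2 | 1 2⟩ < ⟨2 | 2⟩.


|primitive collections| = 6. Relations:

  P={0,5}:  v_{0} + v_{5} = 0  ⇒ sig = ⟨2 | 0⟩
  P={1,4}:  v_{1} + v_{4} = 0  ⇒ sig = ⟨2 | 0⟩
  P={0,3}:  v_{0} + v_{3} = v_{1}  ⇒ sig = ⟨2 | 1⟩
  P={1,5}:  v_{1} + v_{5} = v_{3}  ⇒ sig = ⟨2 | 1⟩
  P={2,6}:  v_{2} + v_{6} = v_{3}  ⇒ sig = ⟨2 | 1⟩
  P={3,4}:  v_{3} + v_{4} = v_{5}  ⇒ sig = ⟨2 | 1⟩

Sorted signature multiset PRS(X):
    |P|=2: 6 collections, coeffs (), (), (1), (1), (1), (1)


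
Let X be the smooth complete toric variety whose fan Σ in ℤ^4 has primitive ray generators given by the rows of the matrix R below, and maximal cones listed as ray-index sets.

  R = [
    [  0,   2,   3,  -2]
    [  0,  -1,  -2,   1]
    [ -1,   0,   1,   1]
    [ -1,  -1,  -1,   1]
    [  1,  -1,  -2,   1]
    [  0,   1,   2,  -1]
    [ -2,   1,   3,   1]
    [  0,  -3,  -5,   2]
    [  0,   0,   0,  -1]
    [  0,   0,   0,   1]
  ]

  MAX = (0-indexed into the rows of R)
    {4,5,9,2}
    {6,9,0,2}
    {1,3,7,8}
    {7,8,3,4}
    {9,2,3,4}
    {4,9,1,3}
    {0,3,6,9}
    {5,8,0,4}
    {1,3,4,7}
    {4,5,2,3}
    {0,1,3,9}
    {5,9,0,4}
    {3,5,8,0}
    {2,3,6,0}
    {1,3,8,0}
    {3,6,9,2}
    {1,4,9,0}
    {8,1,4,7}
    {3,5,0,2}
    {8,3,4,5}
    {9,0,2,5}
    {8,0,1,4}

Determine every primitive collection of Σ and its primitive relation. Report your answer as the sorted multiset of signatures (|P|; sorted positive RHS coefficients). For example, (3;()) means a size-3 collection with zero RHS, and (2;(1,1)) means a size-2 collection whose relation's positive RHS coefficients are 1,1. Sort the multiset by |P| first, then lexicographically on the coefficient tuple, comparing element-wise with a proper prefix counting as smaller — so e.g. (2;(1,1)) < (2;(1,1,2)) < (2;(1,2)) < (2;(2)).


|primitive collections| = 18. Relations:

  P={1,5}:  v_{1} + v_{5} = 0  so sig = (2;())
  P={8,9}:  v_{8} + v_{9} = 0  so sig = (2;())
  P={0,7}:  v_{0} + v_{7} = v_{1} + v_{8}  so sig = (2;(1,1))
  P={1,2}:  v_{1} + v_{2} = v_{3} + v_{9}  so sig = (2;(1,1))
  P={2,8}:  v_{2} + v_{8} = v_{3} + v_{5}  so sig = (2;(1,1))
  P={4,6}:  v_{4} + v_{6} = v_{2} + v_{9}  so sig = (2;(1,1))
  P={5,7}:  v_{5} + v_{7} = v_{3} + v_{4} + v_{8}  so sig = (2;(1,1,1))
  P={6,8}:  v_{6} + v_{8} = v_{0} + v_{2} + v_{3}  so sig = (2;(1,1,1))
  P={7,9}:  v_{7} + v_{9} = v_{1} + v_{3} + v_{4}  so sig = (2;(1,1,1))
  P={2,7}:  v_{2} + v_{7} = 2·v_{3} + v_{4}  so sig = (2;(1,2))
  P={5,6}:  v_{5} + v_{6} = v_{0} + 2·v_{2}  so sig = (2;(1,2))
  P={6,7}:  v_{6} + v_{7} = 2·v_{3} + v_{9}  so sig = (2;(1,2))
  P={1,6}:  v_{1} + v_{6} = v_{0} + 2·v_{3} + 2·v_{9}  so sig = (2;(1,2,2))
  P={0,3,4}:  v_{0} + v_{3} + v_{4} = 0  so sig = (3;())
  P={3,5,9}:  v_{3} + v_{5} + v_{9} = v_{2}  so sig = (3;(1))
  P={0,2,4}:  v_{0} + v_{2} + v_{4} = v_{5} + v_{9}  so sig = (3;(1,1))
  P={0,2,3,9}:  v_{0} + v_{2} + v_{3} + v_{9} = v_{6}  so sig = (4;(1))
  P={1,3,4,8}:  v_{1} + v_{3} + v_{4} + v_{8} = v_{7}  so sig = (4;(1))

Sorted signature multiset PRS(X):
{ (2;()) ×2,  (2;(1,1)) ×4,  (2;(1,1,1)) ×3,  (2;(1,2)) ×3,  (2;(1,2,2)),  (3;()),  (3;(1)),  (3;(1,1)),  (4;(1)) ×2 }


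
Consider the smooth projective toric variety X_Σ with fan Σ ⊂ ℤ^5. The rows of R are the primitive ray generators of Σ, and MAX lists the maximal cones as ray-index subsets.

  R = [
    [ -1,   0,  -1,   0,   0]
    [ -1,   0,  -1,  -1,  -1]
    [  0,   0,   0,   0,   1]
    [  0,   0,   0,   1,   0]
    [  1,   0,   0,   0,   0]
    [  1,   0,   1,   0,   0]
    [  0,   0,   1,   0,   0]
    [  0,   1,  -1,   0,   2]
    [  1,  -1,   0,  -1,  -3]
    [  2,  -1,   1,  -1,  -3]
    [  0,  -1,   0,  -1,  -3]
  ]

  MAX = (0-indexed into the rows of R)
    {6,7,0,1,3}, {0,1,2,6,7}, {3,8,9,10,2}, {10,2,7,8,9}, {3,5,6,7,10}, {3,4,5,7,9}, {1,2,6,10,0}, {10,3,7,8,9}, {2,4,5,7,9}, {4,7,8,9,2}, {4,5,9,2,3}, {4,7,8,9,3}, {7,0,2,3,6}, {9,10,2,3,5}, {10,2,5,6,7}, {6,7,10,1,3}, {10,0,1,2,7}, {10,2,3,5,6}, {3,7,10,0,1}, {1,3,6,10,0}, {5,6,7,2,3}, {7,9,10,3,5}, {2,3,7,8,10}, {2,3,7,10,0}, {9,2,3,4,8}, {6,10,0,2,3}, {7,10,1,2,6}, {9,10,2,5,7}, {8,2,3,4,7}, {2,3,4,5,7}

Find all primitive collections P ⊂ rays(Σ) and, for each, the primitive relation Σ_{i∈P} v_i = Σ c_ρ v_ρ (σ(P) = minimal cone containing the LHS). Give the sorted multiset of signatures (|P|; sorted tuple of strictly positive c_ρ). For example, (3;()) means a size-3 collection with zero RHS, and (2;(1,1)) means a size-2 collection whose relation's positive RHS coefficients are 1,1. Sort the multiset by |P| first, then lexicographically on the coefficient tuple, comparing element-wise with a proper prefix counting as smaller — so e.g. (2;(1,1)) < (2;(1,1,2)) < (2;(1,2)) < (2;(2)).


18 collections generate NE(X_Σ); each relation:

  • {0,5}:  v_{0} + v_{5} = 0  ⟹  sig = (2;())
  • {0,9}:  v_{0} + v_{9} = v_{8}  ⟹  sig = (2;(1))
  • {4,6}:  v_{4} + v_{6} = v_{5}  ⟹  sig = (2;(1))
  • {4,10}:  v_{4} + v_{10} = v_{8}  ⟹  sig = (2;(1))
  • {5,8}:  v_{5} + v_{8} = v_{9}  ⟹  sig = (2;(1))
  • {1,4}:  v_{1} + v_{4} = v_{7} + v_{10}  ⟹  sig = (2;(1,1))
  • {6,8}:  v_{6} + v_{8} = v_{5} + v_{10}  ⟹  sig = (2;(1,1))
  • {1,5}:  v_{1} + v_{5} = v_{6} + v_{7} + v_{10}  ⟹  sig = (2;(1,1,1))
  • {0,4}:  v_{0} + v_{4} = v_{2} + v_{3} + v_{7} + v_{10}  ⟹  sig = (2;(1,1,1,1))
  • {0,8}:  v_{0} + v_{8} = v_{2} + v_{3} + v_{7} + 2·v_{10}  ⟹  sig = (2;(1,1,1,2))
  • {1,9}:  v_{1} + v_{9} = v_{5} + v_{7} + 2·v_{10}  ⟹  sig = (2;(1,1,2))
  • {1,8}:  v_{1} + v_{8} = v_{7} + 2·v_{10}  ⟹  sig = (2;(1,2))
  • {6,9}:  v_{6} + v_{9} = 2·v_{5} + v_{10}  ⟹  sig = (2;(1,2))
  • {1,2,3}:  v_{1} + v_{2} + v_{3} = v_{0}  ⟹  sig = (3;(1))
  • {0,6,7,10}:  v_{0} + v_{6} + v_{7} + v_{10} = v_{1}  ⟹  sig = (4;(1))
  • {2,3,7,9}:  v_{2} + v_{3} + v_{7} + v_{9} = 2·v_{4}  ⟹  sig = (4;(2))
  • {2,3,6,7,10}:  v_{2} + v_{3} + v_{6} + v_{7} + v_{10} = 0  ⟹  sig = (5;())
  • {2,3,5,7,10}:  v_{2} + v_{3} + v_{5} + v_{7} + v_{10} = v_{4}  ⟹  sig = (5;(1))

Sorted signature multiset PRS(X):
    |P|=2: 13 collections, coeffs (), (1), (1), (1), (1), (1,1), (1,1), (1,1,1), (1,1,1,1), (1,1,1,2), (1,1,2), (1,2), (1,2)
    |P|=3: 1 collection, coeffs (1)
    |P|=4: 2 collections, coeffs (1), (2)
    |P|=5: 2 collections, coeffs (), (1)


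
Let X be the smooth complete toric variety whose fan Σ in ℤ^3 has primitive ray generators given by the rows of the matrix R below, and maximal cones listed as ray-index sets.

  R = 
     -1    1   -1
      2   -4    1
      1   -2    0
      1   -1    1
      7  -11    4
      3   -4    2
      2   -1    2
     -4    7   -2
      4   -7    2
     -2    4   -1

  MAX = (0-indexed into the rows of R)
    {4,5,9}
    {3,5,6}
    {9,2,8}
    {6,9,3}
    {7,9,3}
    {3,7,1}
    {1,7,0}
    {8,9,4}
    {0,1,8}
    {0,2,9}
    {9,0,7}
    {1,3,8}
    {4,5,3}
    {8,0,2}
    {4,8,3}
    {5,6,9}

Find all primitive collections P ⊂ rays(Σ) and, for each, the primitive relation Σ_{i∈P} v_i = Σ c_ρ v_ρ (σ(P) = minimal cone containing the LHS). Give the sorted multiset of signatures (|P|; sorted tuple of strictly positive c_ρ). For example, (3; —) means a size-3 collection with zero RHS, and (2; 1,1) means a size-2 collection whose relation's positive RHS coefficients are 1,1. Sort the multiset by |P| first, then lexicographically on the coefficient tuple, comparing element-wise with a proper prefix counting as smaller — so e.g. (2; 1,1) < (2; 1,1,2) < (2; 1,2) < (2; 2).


25 collections generate NE(X_Σ); each relation:

  P = {0,3}:  v_{0} + v_{3} = 0  ⟹  sig = (2; —)
  P = {1,9}:  v_{1} + v_{9} = 0  ⟹  sig = (2; —)
  P = {7,8}:  v_{7} + v_{8} = 0  ⟹  sig = (2; —)
  P = {4,7}:  v_{4} + v_{7} = v_{5}  ⟹  sig = (2; 1)
  P = {5,8}:  v_{5} + v_{8} = v_{4}  ⟹  sig = (2; 1)
  P = {0,5}:  v_{0} + v_{5} = v_{8} + v_{9}  ⟹  sig = (2; 1,1)
  P = {0,6}:  v_{0} + v_{6} = v_{5} + v_{9}  ⟹  sig = (2; 1,1)
  P = {1,2}:  v_{1} + v_{2} = v_{0} + v_{8}  ⟹  sig = (2; 1,1)
  P = {1,5}:  v_{1} + v_{5} = v_{3} + v_{8}  ⟹  sig = (2; 1,1)
  P = {1,6}:  v_{1} + v_{6} = v_{3} + v_{5}  ⟹  sig = (2; 1,1)
  P = {2,3}:  v_{2} + v_{3} = v_{8} + v_{9}  ⟹  sig = (2; 1,1)
  P = {2,7}:  v_{2} + v_{7} = v_{0} + v_{9}  ⟹  sig = (2; 1,1)
  P = {5,7}:  v_{5} + v_{7} = v_{3} + v_{9}  ⟹  sig = (2; 1,1)
  P = {0,4}:  v_{0} + v_{4} = 2·v_{8} + v_{9}  ⟹  sig = (2; 1,2)
  P = {1,4}:  v_{1} + v_{4} = v_{3} + 2·v_{8}  ⟹  sig = (2; 1,2)
  P = {2,6}:  v_{2} + v_{6} = v_{4} + 2·v_{9}  ⟹  sig = (2; 1,2)
  P = {6,8}:  v_{6} + v_{8} = 2·v_{5}  ⟹  sig = (2; 2)
  P = {2,5}:  v_{2} + v_{5} = 2·v_{8} + 2·v_{9}  ⟹  sig = (2; 2,2)
  P = {6,7}:  v_{6} + v_{7} = 2·v_{3} + 2·v_{9}  ⟹  sig = (2; 2,2)
  P = {2,4}:  v_{2} + v_{4} = 3·v_{8} + 2·v_{9}  ⟹  sig = (2; 2,3)
  P = {4,6}:  v_{4} + v_{6} = 3·v_{5}  ⟹  sig = (2; 3)
  P = {0,8,9}:  v_{0} + v_{8} + v_{9} = v_{2}  ⟹  sig = (3; 1)
  P = {3,5,9}:  v_{3} + v_{5} + v_{9} = v_{6}  ⟹  sig = (3; 1)
  P = {3,8,9}:  v_{3} + v_{8} + v_{9} = v_{5}  ⟹  sig = (3; 1)
  P = {3,4,9}:  v_{3} + v_{4} + v_{9} = 2·v_{5}  ⟹  sig = (3; 2)

Signatures (|P|; sorted positive RHS coefficients), sorted:
{ (2; —) ×3,  (2; 1) ×2,  (2; 1,1) ×8,  (2; 1,2) ×3,  (2; 2),  (2; 2,2) ×2,  (2; 2,3),  (2; 3),  (3; 1) ×3,  (3; 2) }


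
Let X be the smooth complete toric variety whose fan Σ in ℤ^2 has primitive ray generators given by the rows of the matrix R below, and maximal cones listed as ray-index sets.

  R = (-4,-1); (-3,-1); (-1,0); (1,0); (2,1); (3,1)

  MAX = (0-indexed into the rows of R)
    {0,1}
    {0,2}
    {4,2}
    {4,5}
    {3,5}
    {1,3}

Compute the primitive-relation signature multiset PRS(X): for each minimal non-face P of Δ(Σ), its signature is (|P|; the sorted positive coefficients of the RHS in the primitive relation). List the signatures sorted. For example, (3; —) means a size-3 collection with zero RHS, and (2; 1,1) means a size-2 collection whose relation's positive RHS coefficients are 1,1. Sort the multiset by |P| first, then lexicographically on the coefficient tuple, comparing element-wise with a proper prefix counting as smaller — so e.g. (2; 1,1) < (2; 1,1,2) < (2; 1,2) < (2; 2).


9 minimal non-faces of Δ(Σ) (on 6 rays):

  {1,5}:  v_{1} + v_{5} = 0  →  sig = (2; —)
  {2,3}:  v_{2} + v_{3} = 0  →  sig = (2; —)
  {0,3}:  v_{0} + v_{3} = v_{1}  →  sig = (2; 1)
  {0,5}:  v_{0} + v_{5} = v_{2}  →  sig = (2; 1)
  {1,2}:  v_{1} + v_{2} = v_{0}  →  sig = (2; 1)
  {1,4}:  v_{1} + v_{4} = v_{2}  →  sig = (2; 1)
  {2,5}:  v_{2} + v_{5} = v_{4}  →  sig = (2; 1)
  {3,4}:  v_{3} + v_{4} = v_{5}  →  sig = (2; 1)
  {0,4}:  v_{0} + v_{4} = 2·v_{2}  →  sig = (2; 2)

Sorted signature multiset PRS(X):
    |P|=2: 9 collections, coeffs (), (), (1), (1), (1), (1), (1), (1), (2)


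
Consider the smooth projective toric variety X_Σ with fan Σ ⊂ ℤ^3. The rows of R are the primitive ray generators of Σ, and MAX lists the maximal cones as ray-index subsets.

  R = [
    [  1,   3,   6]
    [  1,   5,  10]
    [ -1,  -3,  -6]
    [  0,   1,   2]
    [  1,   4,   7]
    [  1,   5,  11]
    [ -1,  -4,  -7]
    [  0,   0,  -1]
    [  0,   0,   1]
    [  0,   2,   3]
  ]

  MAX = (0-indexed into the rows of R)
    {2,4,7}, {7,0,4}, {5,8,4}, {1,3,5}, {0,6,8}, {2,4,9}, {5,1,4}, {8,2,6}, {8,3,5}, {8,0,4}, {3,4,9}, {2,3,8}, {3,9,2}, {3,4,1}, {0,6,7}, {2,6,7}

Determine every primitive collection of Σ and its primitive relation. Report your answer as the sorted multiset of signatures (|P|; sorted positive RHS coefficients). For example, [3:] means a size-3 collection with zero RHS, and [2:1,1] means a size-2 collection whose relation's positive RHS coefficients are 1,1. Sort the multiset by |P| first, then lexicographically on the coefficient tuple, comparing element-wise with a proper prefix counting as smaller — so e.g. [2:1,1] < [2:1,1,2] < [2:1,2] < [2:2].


Σ has 25 primitive collections:

  {0,2}:  v_{0} + v_{2} = 0  so sig = [2:]
  {4,6}:  v_{4} + v_{6} = 0  so sig = [2:]
  {7,8}:  v_{7} + v_{8} = 0  so sig = [2:]
  {1,8}:  v_{1} + v_{8} = v_{5}  so sig = [2:1]
  {5,7}:  v_{5} + v_{7} = v_{1}  so sig = [2:1]
  {0,3}:  v_{0} + v_{3} = v_{4} + v_{8}  so sig = [2:1,1]
  {0,9}:  v_{0} + v_{9} = v_{3} + v_{4}  so sig = [2:1,1]
  {1,6}:  v_{1} + v_{6} = v_{3} + v_{8}  so sig = [2:1,1]
  {1,7}:  v_{1} + v_{7} = v_{3} + v_{4}  so sig = [2:1,1]
  {3,6}:  v_{3} + v_{6} = v_{2} + v_{8}  so sig = [2:1,1]
  {3,7}:  v_{3} + v_{7} = v_{2} + v_{4}  so sig = [2:1,1]
  {6,9}:  v_{6} + v_{9} = v_{2} + v_{3}  so sig = [2:1,1]
  {2,5}:  v_{2} + v_{5} = 2·v_{3} + v_{8}  so sig = [2:1,2]
  {5,6}:  v_{5} + v_{6} = v_{3} + 2·v_{8}  so sig = [2:1,2]
  {5,9}:  v_{5} + v_{9} = v_{1} + 2·v_{3}  so sig = [2:1,2]
  {1,9}:  v_{1} + v_{9} = 3·v_{3} + v_{4}  so sig = [2:1,3]
  {1,2}:  v_{1} + v_{2} = 2·v_{3}  so sig = [2:2]
  {8,9}:  v_{8} + v_{9} = 2·v_{3}  so sig = [2:2]
  {0,1}:  v_{0} + v_{1} = 2·v_{4} + 2·v_{8}  so sig = [2:2,2]
  {7,9}:  v_{7} + v_{9} = 2·v_{2} + 2·v_{4}  so sig = [2:2,2]
  {0,5}:  v_{0} + v_{5} = 2·v_{4} + 3·v_{8}  so sig = [2:2,3]
  {2,3,4}:  v_{2} + v_{3} + v_{4} = v_{9}  so sig = [3:1]
  {2,4,8}:  v_{2} + v_{4} + v_{8} = v_{3}  so sig = [3:1]
  {3,4,8}:  v_{3} + v_{4} + v_{8} = v_{1}  so sig = [3:1]
  {3,4,5}:  v_{3} + v_{4} + v_{5} = 2·v_{1}  so sig = [3:2]

Signatures (|P|; sorted positive RHS coefficients), sorted:
    [2:]
    [2:]
    [2:]
    [2:1]
    [2:1]
    [2:1,1]
    [2:1,1]
    [2:1,1]
    [2:1,1]
    [2:1,1]
    [2:1,1]
    [2:1,1]
    [2:1,2]
    [2:1,2]
    [2:1,2]
    [2:1,3]
    [2:2]
    [2:2]
    [2:2,2]
    [2:2,2]
    [2:2,3]
    [3:1]
    [3:1]
    [3:1]
    [3:2]
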